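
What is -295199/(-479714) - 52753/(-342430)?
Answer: 31597836553/41067116255 ≈ 0.76942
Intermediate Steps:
-295199/(-479714) - 52753/(-342430) = -295199*(-1/479714) - 52753*(-1/342430) = 295199/479714 + 52753/342430 = 31597836553/41067116255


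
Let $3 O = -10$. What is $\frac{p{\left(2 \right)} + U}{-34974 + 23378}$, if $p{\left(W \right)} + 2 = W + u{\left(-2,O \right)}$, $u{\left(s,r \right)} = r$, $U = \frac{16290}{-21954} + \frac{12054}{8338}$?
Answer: $\frac{30085459}{132667264587} \approx 0.00022677$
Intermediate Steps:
$U = \frac{10733958}{15254371}$ ($U = 16290 \left(- \frac{1}{21954}\right) + 12054 \cdot \frac{1}{8338} = - \frac{2715}{3659} + \frac{6027}{4169} = \frac{10733958}{15254371} \approx 0.70366$)
$O = - \frac{10}{3}$ ($O = \frac{1}{3} \left(-10\right) = - \frac{10}{3} \approx -3.3333$)
$p{\left(W \right)} = - \frac{16}{3} + W$ ($p{\left(W \right)} = -2 + \left(W - \frac{10}{3}\right) = -2 + \left(- \frac{10}{3} + W\right) = - \frac{16}{3} + W$)
$\frac{p{\left(2 \right)} + U}{-34974 + 23378} = \frac{\left(- \frac{16}{3} + 2\right) + \frac{10733958}{15254371}}{-34974 + 23378} = \frac{- \frac{10}{3} + \frac{10733958}{15254371}}{-11596} = \left(- \frac{120341836}{45763113}\right) \left(- \frac{1}{11596}\right) = \frac{30085459}{132667264587}$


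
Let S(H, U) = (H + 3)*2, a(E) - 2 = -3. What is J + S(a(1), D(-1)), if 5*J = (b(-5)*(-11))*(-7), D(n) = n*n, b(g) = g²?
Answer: 389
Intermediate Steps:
a(E) = -1 (a(E) = 2 - 3 = -1)
D(n) = n²
S(H, U) = 6 + 2*H (S(H, U) = (3 + H)*2 = 6 + 2*H)
J = 385 (J = (((-5)²*(-11))*(-7))/5 = ((25*(-11))*(-7))/5 = (-275*(-7))/5 = (⅕)*1925 = 385)
J + S(a(1), D(-1)) = 385 + (6 + 2*(-1)) = 385 + (6 - 2) = 385 + 4 = 389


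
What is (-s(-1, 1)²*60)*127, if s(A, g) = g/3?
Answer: -2540/3 ≈ -846.67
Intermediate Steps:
s(A, g) = g/3 (s(A, g) = g*(⅓) = g/3)
(-s(-1, 1)²*60)*127 = (-((⅓)*1)²*60)*127 = (-(⅓)²*60)*127 = (-1*⅑*60)*127 = -⅑*60*127 = -20/3*127 = -2540/3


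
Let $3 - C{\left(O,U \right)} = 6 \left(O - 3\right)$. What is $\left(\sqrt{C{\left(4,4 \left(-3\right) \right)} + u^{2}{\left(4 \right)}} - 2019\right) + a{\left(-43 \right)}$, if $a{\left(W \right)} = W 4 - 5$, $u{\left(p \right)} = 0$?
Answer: $-2196 + i \sqrt{3} \approx -2196.0 + 1.732 i$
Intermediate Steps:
$C{\left(O,U \right)} = 21 - 6 O$ ($C{\left(O,U \right)} = 3 - 6 \left(O - 3\right) = 3 - 6 \left(-3 + O\right) = 3 - \left(-18 + 6 O\right) = 21 - 6 O$)
$a{\left(W \right)} = -5 + 4 W$ ($a{\left(W \right)} = 4 W - 5 = -5 + 4 W$)
$\left(\sqrt{C{\left(4,4 \left(-3\right) \right)} + u^{2}{\left(4 \right)}} - 2019\right) + a{\left(-43 \right)} = \left(\sqrt{\left(21 - 24\right) + 0^{2}} - 2019\right) + \left(-5 + 4 \left(-43\right)\right) = \left(\sqrt{\left(21 - 24\right) + 0} - 2019\right) - 177 = \left(\sqrt{-3 + 0} - 2019\right) - 177 = \left(\sqrt{-3} - 2019\right) - 177 = \left(i \sqrt{3} - 2019\right) - 177 = \left(-2019 + i \sqrt{3}\right) - 177 = -2196 + i \sqrt{3}$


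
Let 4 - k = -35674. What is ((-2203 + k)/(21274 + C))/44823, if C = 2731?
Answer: 6695/215195223 ≈ 3.1111e-5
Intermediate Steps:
k = 35678 (k = 4 - 1*(-35674) = 4 + 35674 = 35678)
((-2203 + k)/(21274 + C))/44823 = ((-2203 + 35678)/(21274 + 2731))/44823 = (33475/24005)*(1/44823) = (33475*(1/24005))*(1/44823) = (6695/4801)*(1/44823) = 6695/215195223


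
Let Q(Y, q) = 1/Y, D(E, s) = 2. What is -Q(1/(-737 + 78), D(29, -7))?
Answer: 659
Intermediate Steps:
-Q(1/(-737 + 78), D(29, -7)) = -1/(1/(-737 + 78)) = -1/(1/(-659)) = -1/(-1/659) = -1*(-659) = 659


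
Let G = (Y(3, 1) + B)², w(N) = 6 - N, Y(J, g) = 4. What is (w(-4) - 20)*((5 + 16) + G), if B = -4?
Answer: -210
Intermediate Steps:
G = 0 (G = (4 - 4)² = 0² = 0)
(w(-4) - 20)*((5 + 16) + G) = ((6 - 1*(-4)) - 20)*((5 + 16) + 0) = ((6 + 4) - 20)*(21 + 0) = (10 - 20)*21 = -10*21 = -210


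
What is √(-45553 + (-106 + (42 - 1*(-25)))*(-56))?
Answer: I*√43369 ≈ 208.25*I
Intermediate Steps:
√(-45553 + (-106 + (42 - 1*(-25)))*(-56)) = √(-45553 + (-106 + (42 + 25))*(-56)) = √(-45553 + (-106 + 67)*(-56)) = √(-45553 - 39*(-56)) = √(-45553 + 2184) = √(-43369) = I*√43369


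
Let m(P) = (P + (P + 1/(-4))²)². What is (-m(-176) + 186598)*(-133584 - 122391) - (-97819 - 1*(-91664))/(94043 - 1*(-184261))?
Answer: 543629948528059742215/2226432 ≈ 2.4417e+14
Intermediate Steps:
m(P) = (P + (-¼ + P)²)² (m(P) = (P + (P - ¼)²)² = (P + (-¼ + P)²)²)
(-m(-176) + 186598)*(-133584 - 122391) - (-97819 - 1*(-91664))/(94043 - 1*(-184261)) = (-((-1 + 4*(-176))² + 16*(-176))²/256 + 186598)*(-133584 - 122391) - (-97819 - 1*(-91664))/(94043 - 1*(-184261)) = (-((-1 - 704)² - 2816)²/256 + 186598)*(-255975) - (-97819 + 91664)/(94043 + 184261) = (-((-705)² - 2816)²/256 + 186598)*(-255975) - (-6155)/278304 = (-(497025 - 2816)²/256 + 186598)*(-255975) - (-6155)/278304 = (-494209²/256 + 186598)*(-255975) - 1*(-6155/278304) = (-244242535681/256 + 186598)*(-255975) + 6155/278304 = -244194766593/256*(-255975) + 6155/278304 = 62507755378643175/256 + 6155/278304 = 543629948528059742215/2226432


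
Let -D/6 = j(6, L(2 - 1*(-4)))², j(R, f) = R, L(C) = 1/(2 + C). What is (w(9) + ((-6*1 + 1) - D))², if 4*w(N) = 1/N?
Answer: 57714409/1296 ≈ 44533.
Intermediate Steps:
w(N) = 1/(4*N)
D = -216 (D = -6*6² = -6*36 = -216)
(w(9) + ((-6*1 + 1) - D))² = ((¼)/9 + ((-6*1 + 1) - 1*(-216)))² = ((¼)*(⅑) + ((-6 + 1) + 216))² = (1/36 + (-5 + 216))² = (1/36 + 211)² = (7597/36)² = 57714409/1296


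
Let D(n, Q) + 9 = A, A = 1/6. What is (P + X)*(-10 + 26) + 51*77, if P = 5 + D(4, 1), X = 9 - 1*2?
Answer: 11933/3 ≈ 3977.7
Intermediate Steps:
X = 7 (X = 9 - 2 = 7)
A = ⅙ ≈ 0.16667
D(n, Q) = -53/6 (D(n, Q) = -9 + ⅙ = -53/6)
P = -23/6 (P = 5 - 53/6 = -23/6 ≈ -3.8333)
(P + X)*(-10 + 26) + 51*77 = (-23/6 + 7)*(-10 + 26) + 51*77 = (19/6)*16 + 3927 = 152/3 + 3927 = 11933/3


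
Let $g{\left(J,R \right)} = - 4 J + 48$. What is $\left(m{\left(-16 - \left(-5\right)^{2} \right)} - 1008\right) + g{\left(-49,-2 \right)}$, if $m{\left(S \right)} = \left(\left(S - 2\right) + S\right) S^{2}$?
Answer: $-141968$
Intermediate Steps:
$g{\left(J,R \right)} = 48 - 4 J$
$m{\left(S \right)} = S^{2} \left(-2 + 2 S\right)$ ($m{\left(S \right)} = \left(\left(-2 + S\right) + S\right) S^{2} = \left(-2 + 2 S\right) S^{2} = S^{2} \left(-2 + 2 S\right)$)
$\left(m{\left(-16 - \left(-5\right)^{2} \right)} - 1008\right) + g{\left(-49,-2 \right)} = \left(2 \left(-16 - \left(-5\right)^{2}\right)^{2} \left(-1 - 41\right) - 1008\right) + \left(48 - -196\right) = \left(2 \left(-16 - 25\right)^{2} \left(-1 - 41\right) - 1008\right) + \left(48 + 196\right) = \left(2 \left(-16 - 25\right)^{2} \left(-1 - 41\right) - 1008\right) + 244 = \left(2 \left(-41\right)^{2} \left(-1 - 41\right) - 1008\right) + 244 = \left(2 \cdot 1681 \left(-42\right) - 1008\right) + 244 = \left(-141204 - 1008\right) + 244 = -142212 + 244 = -141968$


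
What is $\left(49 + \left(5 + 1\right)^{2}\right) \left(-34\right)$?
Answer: $-2890$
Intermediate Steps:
$\left(49 + \left(5 + 1\right)^{2}\right) \left(-34\right) = \left(49 + 6^{2}\right) \left(-34\right) = \left(49 + 36\right) \left(-34\right) = 85 \left(-34\right) = -2890$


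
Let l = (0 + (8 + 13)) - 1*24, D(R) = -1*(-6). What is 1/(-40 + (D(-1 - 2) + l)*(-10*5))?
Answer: -1/190 ≈ -0.0052632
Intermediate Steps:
D(R) = 6
l = -3 (l = (0 + 21) - 24 = 21 - 24 = -3)
1/(-40 + (D(-1 - 2) + l)*(-10*5)) = 1/(-40 + (6 - 3)*(-10*5)) = 1/(-40 + 3*(-50)) = 1/(-40 - 150) = 1/(-190) = -1/190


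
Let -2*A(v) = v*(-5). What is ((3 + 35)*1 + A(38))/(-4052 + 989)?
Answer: -133/3063 ≈ -0.043422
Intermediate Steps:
A(v) = 5*v/2 (A(v) = -v*(-5)/2 = -(-5)*v/2 = 5*v/2)
((3 + 35)*1 + A(38))/(-4052 + 989) = ((3 + 35)*1 + (5/2)*38)/(-4052 + 989) = (38*1 + 95)/(-3063) = (38 + 95)*(-1/3063) = 133*(-1/3063) = -133/3063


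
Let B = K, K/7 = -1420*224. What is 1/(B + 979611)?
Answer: -1/1246949 ≈ -8.0196e-7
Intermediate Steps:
K = -2226560 (K = 7*(-1420*224) = 7*(-1*318080) = 7*(-318080) = -2226560)
B = -2226560
1/(B + 979611) = 1/(-2226560 + 979611) = 1/(-1246949) = -1/1246949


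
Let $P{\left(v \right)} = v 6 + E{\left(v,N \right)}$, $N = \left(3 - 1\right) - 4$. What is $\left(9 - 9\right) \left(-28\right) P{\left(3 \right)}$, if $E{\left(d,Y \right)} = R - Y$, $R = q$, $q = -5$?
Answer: $0$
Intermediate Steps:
$N = -2$ ($N = 2 - 4 = -2$)
$R = -5$
$E{\left(d,Y \right)} = -5 - Y$
$P{\left(v \right)} = -3 + 6 v$ ($P{\left(v \right)} = v 6 - 3 = 6 v + \left(-5 + 2\right) = 6 v - 3 = -3 + 6 v$)
$\left(9 - 9\right) \left(-28\right) P{\left(3 \right)} = \left(9 - 9\right) \left(-28\right) \left(-3 + 6 \cdot 3\right) = \left(9 - 9\right) \left(-28\right) \left(-3 + 18\right) = 0 \left(-28\right) 15 = 0 \cdot 15 = 0$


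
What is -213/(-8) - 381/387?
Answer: 26461/1032 ≈ 25.641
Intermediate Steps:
-213/(-8) - 381/387 = -213*(-⅛) - 381*1/387 = 213/8 - 127/129 = 26461/1032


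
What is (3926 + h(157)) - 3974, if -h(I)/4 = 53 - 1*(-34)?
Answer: -396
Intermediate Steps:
h(I) = -348 (h(I) = -4*(53 - 1*(-34)) = -4*(53 + 34) = -4*87 = -348)
(3926 + h(157)) - 3974 = (3926 - 348) - 3974 = 3578 - 3974 = -396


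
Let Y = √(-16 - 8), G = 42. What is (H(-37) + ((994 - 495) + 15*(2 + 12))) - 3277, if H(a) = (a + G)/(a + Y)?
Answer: -3577409/1393 - 10*I*√6/1393 ≈ -2568.1 - 0.017584*I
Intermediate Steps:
Y = 2*I*√6 (Y = √(-24) = 2*I*√6 ≈ 4.899*I)
H(a) = (42 + a)/(a + 2*I*√6) (H(a) = (a + 42)/(a + 2*I*√6) = (42 + a)/(a + 2*I*√6))
(H(-37) + ((994 - 495) + 15*(2 + 12))) - 3277 = ((42 - 37)/(-37 + 2*I*√6) + ((994 - 495) + 15*(2 + 12))) - 3277 = (5/(-37 + 2*I*√6) + (499 + 15*14)) - 3277 = (5/(-37 + 2*I*√6) + (499 + 210)) - 3277 = (5/(-37 + 2*I*√6) + 709) - 3277 = (709 + 5/(-37 + 2*I*√6)) - 3277 = -2568 + 5/(-37 + 2*I*√6)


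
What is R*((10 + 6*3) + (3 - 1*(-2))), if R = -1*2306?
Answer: -76098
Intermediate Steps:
R = -2306
R*((10 + 6*3) + (3 - 1*(-2))) = -2306*((10 + 6*3) + (3 - 1*(-2))) = -2306*((10 + 18) + (3 + 2)) = -2306*(28 + 5) = -2306*33 = -76098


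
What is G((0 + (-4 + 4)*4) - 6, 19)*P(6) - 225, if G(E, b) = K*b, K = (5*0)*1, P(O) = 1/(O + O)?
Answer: -225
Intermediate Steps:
P(O) = 1/(2*O)
K = 0 (K = 0*1 = 0)
G(E, b) = 0 (G(E, b) = 0*b = 0)
G((0 + (-4 + 4)*4) - 6, 19)*P(6) - 225 = 0*((1/2)/6) - 225 = 0*((1/2)*(1/6)) - 225 = 0*(1/12) - 225 = 0 - 225 = -225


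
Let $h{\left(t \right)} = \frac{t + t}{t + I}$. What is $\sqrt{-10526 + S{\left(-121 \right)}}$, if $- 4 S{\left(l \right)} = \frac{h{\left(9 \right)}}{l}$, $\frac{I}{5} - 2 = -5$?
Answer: $\frac{i \sqrt{5094587}}{22} \approx 102.6 i$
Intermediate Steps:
$I = -15$ ($I = 10 + 5 \left(-5\right) = 10 - 25 = -15$)
$h{\left(t \right)} = \frac{2 t}{-15 + t}$ ($h{\left(t \right)} = \frac{t + t}{t - 15} = \frac{2 t}{-15 + t}$)
$S{\left(l \right)} = \frac{3}{4 l}$ ($S{\left(l \right)} = - \frac{2 \cdot 9 \frac{1}{-15 + 9} \frac{1}{l}}{4} = - \frac{2 \cdot 9 \frac{1}{-6} \frac{1}{l}}{4} = - \frac{2 \cdot 9 \left(- \frac{1}{6}\right) \frac{1}{l}}{4} = - \frac{\left(-3\right) \frac{1}{l}}{4} = \frac{3}{4 l}$)
$\sqrt{-10526 + S{\left(-121 \right)}} = \sqrt{-10526 + \frac{3}{4 \left(-121\right)}} = \sqrt{-10526 + \frac{3}{4} \left(- \frac{1}{121}\right)} = \sqrt{-10526 - \frac{3}{484}} = \sqrt{- \frac{5094587}{484}} = \frac{i \sqrt{5094587}}{22}$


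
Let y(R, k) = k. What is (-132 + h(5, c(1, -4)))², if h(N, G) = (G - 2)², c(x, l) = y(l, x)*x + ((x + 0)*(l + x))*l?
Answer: 121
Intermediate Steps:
c(x, l) = x² + l*x*(l + x) (c(x, l) = x*x + ((x + 0)*(l + x))*l = x² + (x*(l + x))*l = x² + l*x*(l + x))
h(N, G) = (-2 + G)²
(-132 + h(5, c(1, -4)))² = (-132 + (-2 + 1*(1 + (-4)² - 4*1))²)² = (-132 + (-2 + 1*(1 + 16 - 4))²)² = (-132 + (-2 + 1*13)²)² = (-132 + (-2 + 13)²)² = (-132 + 11²)² = (-132 + 121)² = (-11)² = 121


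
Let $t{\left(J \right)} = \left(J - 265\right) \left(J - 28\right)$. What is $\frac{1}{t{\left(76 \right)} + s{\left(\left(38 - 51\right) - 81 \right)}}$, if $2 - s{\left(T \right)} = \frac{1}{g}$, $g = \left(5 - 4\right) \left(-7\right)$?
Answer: $- \frac{7}{63489} \approx -0.00011026$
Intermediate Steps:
$g = -7$ ($g = 1 \left(-7\right) = -7$)
$t{\left(J \right)} = \left(-265 + J\right) \left(-28 + J\right)$
$s{\left(T \right)} = \frac{15}{7}$ ($s{\left(T \right)} = 2 - \frac{1}{-7} = 2 - - \frac{1}{7} = 2 + \frac{1}{7} = \frac{15}{7}$)
$\frac{1}{t{\left(76 \right)} + s{\left(\left(38 - 51\right) - 81 \right)}} = \frac{1}{\left(7420 + 76^{2} - 22268\right) + \frac{15}{7}} = \frac{1}{\left(7420 + 5776 - 22268\right) + \frac{15}{7}} = \frac{1}{-9072 + \frac{15}{7}} = \frac{1}{- \frac{63489}{7}} = - \frac{7}{63489}$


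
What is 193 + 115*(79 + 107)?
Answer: 21583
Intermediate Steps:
193 + 115*(79 + 107) = 193 + 115*186 = 193 + 21390 = 21583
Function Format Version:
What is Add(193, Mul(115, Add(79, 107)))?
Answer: 21583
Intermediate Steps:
Add(193, Mul(115, Add(79, 107))) = Add(193, Mul(115, 186)) = Add(193, 21390) = 21583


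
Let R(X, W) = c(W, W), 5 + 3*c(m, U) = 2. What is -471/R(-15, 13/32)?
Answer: 471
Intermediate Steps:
c(m, U) = -1 (c(m, U) = -5/3 + (⅓)*2 = -5/3 + ⅔ = -1)
R(X, W) = -1
-471/R(-15, 13/32) = -471/(-1) = -471*(-1) = 471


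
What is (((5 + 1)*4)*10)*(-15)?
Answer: -3600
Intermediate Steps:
(((5 + 1)*4)*10)*(-15) = ((6*4)*10)*(-15) = (24*10)*(-15) = 240*(-15) = -3600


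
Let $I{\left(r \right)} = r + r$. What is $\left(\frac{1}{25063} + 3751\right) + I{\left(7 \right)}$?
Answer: $\frac{94362196}{25063} \approx 3765.0$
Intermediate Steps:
$I{\left(r \right)} = 2 r$
$\left(\frac{1}{25063} + 3751\right) + I{\left(7 \right)} = \left(\frac{1}{25063} + 3751\right) + 2 \cdot 7 = \left(\frac{1}{25063} + 3751\right) + 14 = \frac{94011314}{25063} + 14 = \frac{94362196}{25063}$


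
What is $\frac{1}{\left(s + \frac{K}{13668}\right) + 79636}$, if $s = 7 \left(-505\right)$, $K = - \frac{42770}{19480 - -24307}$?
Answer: $\frac{299240358}{22772490462773} \approx 1.314 \cdot 10^{-5}$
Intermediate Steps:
$K = - \frac{42770}{43787}$ ($K = - \frac{42770}{19480 + 24307} = - \frac{42770}{43787} \approx -0.97677$)
$s = -3535$
$\frac{1}{\left(s + \frac{K}{13668}\right) + 79636} = \frac{1}{\left(-3535 - \frac{42770}{43787 \cdot 13668}\right) + 79636} = \frac{1}{\left(-3535 - \frac{21385}{299240358}\right) + 79636} = \frac{1}{- \frac{1057814686915}{299240358} + 79636} = \frac{1}{\frac{22772490462773}{299240358}} = \frac{299240358}{22772490462773}$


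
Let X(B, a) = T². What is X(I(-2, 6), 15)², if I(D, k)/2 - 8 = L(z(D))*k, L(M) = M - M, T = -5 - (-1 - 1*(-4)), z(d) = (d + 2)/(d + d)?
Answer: 4096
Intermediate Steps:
z(d) = (2 + d)/(2*d) (z(d) = (2 + d)/((2*d)) = (2 + d)*(1/(2*d)) = (2 + d)/(2*d))
T = -8 (T = -5 - (-1 + 4) = -5 - 1*3 = -5 - 3 = -8)
L(M) = 0
I(D, k) = 16 (I(D, k) = 16 + 2*(0*k) = 16 + 2*0 = 16 + 0 = 16)
X(B, a) = 64 (X(B, a) = (-8)² = 64)
X(I(-2, 6), 15)² = 64² = 4096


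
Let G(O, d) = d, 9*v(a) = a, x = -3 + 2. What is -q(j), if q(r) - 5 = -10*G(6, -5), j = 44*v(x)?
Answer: -55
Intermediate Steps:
x = -1
v(a) = a/9
j = -44/9 (j = 44*((1/9)*(-1)) = 44*(-1/9) = -44/9 ≈ -4.8889)
q(r) = 55 (q(r) = 5 - 10*(-5) = 5 + 50 = 55)
-q(j) = -1*55 = -55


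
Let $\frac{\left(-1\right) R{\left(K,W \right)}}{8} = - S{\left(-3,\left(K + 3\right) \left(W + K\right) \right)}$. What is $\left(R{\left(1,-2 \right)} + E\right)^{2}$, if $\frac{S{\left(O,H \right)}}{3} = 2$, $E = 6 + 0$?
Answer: $2916$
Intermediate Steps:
$E = 6$
$S{\left(O,H \right)} = 6$ ($S{\left(O,H \right)} = 3 \cdot 2 = 6$)
$R{\left(K,W \right)} = 48$ ($R{\left(K,W \right)} = - 8 \left(\left(-1\right) 6\right) = \left(-8\right) \left(-6\right) = 48$)
$\left(R{\left(1,-2 \right)} + E\right)^{2} = \left(48 + 6\right)^{2} = 54^{2} = 2916$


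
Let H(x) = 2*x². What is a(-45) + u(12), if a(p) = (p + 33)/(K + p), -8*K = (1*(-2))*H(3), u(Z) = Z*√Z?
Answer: 8/27 + 24*√3 ≈ 41.866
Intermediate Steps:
u(Z) = Z^(3/2)
K = 9/2 (K = -1*(-2)*2*3²/8 = -(-1)*2*9/4 = -(-1)*18/4 = -⅛*(-36) = 9/2 ≈ 4.5000)
a(p) = (33 + p)/(9/2 + p) (a(p) = (p + 33)/(9/2 + p) = (33 + p)/(9/2 + p))
a(-45) + u(12) = 2*(33 - 45)/(9 + 2*(-45)) + 12^(3/2) = 2*(-12)/(9 - 90) + 24*√3 = 2*(-12)/(-81) + 24*√3 = 2*(-1/81)*(-12) + 24*√3 = 8/27 + 24*√3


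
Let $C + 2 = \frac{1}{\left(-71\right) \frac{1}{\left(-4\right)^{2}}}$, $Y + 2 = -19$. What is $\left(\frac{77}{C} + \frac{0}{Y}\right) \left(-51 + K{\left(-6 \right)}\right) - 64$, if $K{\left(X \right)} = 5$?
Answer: $\frac{120685}{79} \approx 1527.7$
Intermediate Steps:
$Y = -21$ ($Y = -2 - 19 = -21$)
$C = - \frac{158}{71}$ ($C = -2 + \frac{1}{\left(-71\right) \frac{1}{\left(-4\right)^{2}}} = -2 + \frac{1}{\left(-71\right) \frac{1}{16}} = -2 + \frac{1}{- \frac{71}{16}} = -2 - \frac{16}{71} = - \frac{158}{71} \approx -2.2254$)
$\left(\frac{77}{C} + \frac{0}{Y}\right) \left(-51 + K{\left(-6 \right)}\right) - 64 = \left(\frac{77}{- \frac{158}{71}} + \frac{0}{-21}\right) \left(-51 + 5\right) - 64 = \left(77 \left(- \frac{71}{158}\right) + 0 \left(- \frac{1}{21}\right)\right) \left(-46\right) - 64 = \left(- \frac{5467}{158} + 0\right) \left(-46\right) - 64 = \left(- \frac{5467}{158}\right) \left(-46\right) - 64 = \frac{125741}{79} - 64 = \frac{120685}{79}$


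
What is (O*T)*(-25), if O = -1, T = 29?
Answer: 725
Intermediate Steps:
(O*T)*(-25) = -1*29*(-25) = -29*(-25) = 725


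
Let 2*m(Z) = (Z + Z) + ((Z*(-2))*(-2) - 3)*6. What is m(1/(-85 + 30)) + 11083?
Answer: 609057/55 ≈ 11074.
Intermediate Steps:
m(Z) = -9 + 13*Z (m(Z) = ((Z + Z) + ((Z*(-2))*(-2) - 3)*6)/2 = (2*Z + (-2*Z*(-2) - 3)*6)/2 = (2*Z + (4*Z - 3)*6)/2 = (2*Z + (-3 + 4*Z)*6)/2 = (2*Z + (-18 + 24*Z))/2 = (-18 + 26*Z)/2 = -9 + 13*Z)
m(1/(-85 + 30)) + 11083 = (-9 + 13/(-85 + 30)) + 11083 = (-9 + 13/(-55)) + 11083 = (-9 + 13*(-1/55)) + 11083 = (-9 - 13/55) + 11083 = -508/55 + 11083 = 609057/55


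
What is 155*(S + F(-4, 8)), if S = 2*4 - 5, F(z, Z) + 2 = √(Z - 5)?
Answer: 155 + 155*√3 ≈ 423.47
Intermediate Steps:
F(z, Z) = -2 + √(-5 + Z) (F(z, Z) = -2 + √(Z - 5) = -2 + √(-5 + Z))
S = 3 (S = 8 - 5 = 3)
155*(S + F(-4, 8)) = 155*(3 + (-2 + √(-5 + 8))) = 155*(3 + (-2 + √3)) = 155*(1 + √3) = 155 + 155*√3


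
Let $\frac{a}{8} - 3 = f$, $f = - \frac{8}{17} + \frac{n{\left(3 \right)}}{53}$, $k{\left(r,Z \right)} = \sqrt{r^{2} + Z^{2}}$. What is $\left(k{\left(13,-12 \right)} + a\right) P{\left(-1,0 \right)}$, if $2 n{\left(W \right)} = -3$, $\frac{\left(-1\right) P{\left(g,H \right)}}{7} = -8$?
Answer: $\frac{1009568}{901} + 56 \sqrt{313} \approx 2111.2$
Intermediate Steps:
$P{\left(g,H \right)} = 56$ ($P{\left(g,H \right)} = \left(-7\right) \left(-8\right) = 56$)
$k{\left(r,Z \right)} = \sqrt{Z^{2} + r^{2}}$
$n{\left(W \right)} = - \frac{3}{2}$ ($n{\left(W \right)} = \frac{1}{2} \left(-3\right) = - \frac{3}{2}$)
$f = - \frac{899}{1802}$ ($f = - \frac{8}{17} - \frac{3}{2 \cdot 53} = \left(-8\right) \frac{1}{17} - \frac{3}{106} = - \frac{8}{17} - \frac{3}{106} = - \frac{899}{1802} \approx -0.49889$)
$a = \frac{18028}{901}$ ($a = 24 + 8 \left(- \frac{899}{1802}\right) = 24 - \frac{3596}{901} = \frac{18028}{901} \approx 20.009$)
$\left(k{\left(13,-12 \right)} + a\right) P{\left(-1,0 \right)} = \left(\sqrt{\left(-12\right)^{2} + 13^{2}} + \frac{18028}{901}\right) 56 = \left(\sqrt{144 + 169} + \frac{18028}{901}\right) 56 = \left(\sqrt{313} + \frac{18028}{901}\right) 56 = \left(\frac{18028}{901} + \sqrt{313}\right) 56 = \frac{1009568}{901} + 56 \sqrt{313}$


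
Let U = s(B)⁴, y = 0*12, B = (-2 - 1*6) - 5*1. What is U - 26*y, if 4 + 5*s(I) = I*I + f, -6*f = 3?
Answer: 11716114081/10000 ≈ 1.1716e+6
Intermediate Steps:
f = -½ (f = -⅙*3 = -½ ≈ -0.50000)
B = -13 (B = (-2 - 6) - 5 = -8 - 5 = -13)
s(I) = -9/10 + I²/5 (s(I) = -⅘ + (I*I - ½)/5 = -⅘ + (I² - ½)/5 = -⅘ + (-½ + I²)/5 = -⅘ + (-⅒ + I²/5) = -9/10 + I²/5)
y = 0
U = 11716114081/10000 (U = (-9/10 + (⅕)*(-13)²)⁴ = (-9/10 + (⅕)*169)⁴ = (-9/10 + 169/5)⁴ = (329/10)⁴ = 11716114081/10000 ≈ 1.1716e+6)
U - 26*y = 11716114081/10000 - 26*0 = 11716114081/10000 + 0 = 11716114081/10000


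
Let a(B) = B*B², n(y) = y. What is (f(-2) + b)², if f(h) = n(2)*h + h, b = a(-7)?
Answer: 121801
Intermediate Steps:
a(B) = B³
b = -343 (b = (-7)³ = -343)
f(h) = 3*h (f(h) = 2*h + h = 3*h)
(f(-2) + b)² = (3*(-2) - 343)² = (-6 - 343)² = (-349)² = 121801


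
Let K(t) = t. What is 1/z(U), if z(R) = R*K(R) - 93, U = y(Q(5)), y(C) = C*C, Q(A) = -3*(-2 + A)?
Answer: 1/6468 ≈ 0.00015461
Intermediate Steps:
Q(A) = 6 - 3*A
y(C) = C**2
U = 81 (U = (6 - 3*5)**2 = (6 - 15)**2 = (-9)**2 = 81)
z(R) = -93 + R**2 (z(R) = R*R - 93 = R**2 - 93 = -93 + R**2)
1/z(U) = 1/(-93 + 81**2) = 1/(-93 + 6561) = 1/6468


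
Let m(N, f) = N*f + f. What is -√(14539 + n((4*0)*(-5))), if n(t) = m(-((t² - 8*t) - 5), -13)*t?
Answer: -√14539 ≈ -120.58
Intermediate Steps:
m(N, f) = f + N*f
n(t) = t*(-78 - 104*t + 13*t²) (n(t) = (-13*(1 - ((t² - 8*t) - 5)))*t = (-13*(1 - (-5 + t² - 8*t)))*t = (-13*(1 + (5 - t² + 8*t)))*t = (-13*(6 - t² + 8*t))*t = (-78 - 104*t + 13*t²)*t = t*(-78 - 104*t + 13*t²))
-√(14539 + n((4*0)*(-5))) = -√(14539 + 13*((4*0)*(-5))*(-6 + ((4*0)*(-5))² - 8*4*0*(-5))) = -√(14539 + 13*(0*(-5))*(-6 + (0*(-5))² - 0*(-5))) = -√(14539 + 13*0*(-6 + 0² - 8*0)) = -√(14539 + 13*0*(-6 + 0 + 0)) = -√(14539 + 13*0*(-6)) = -√(14539 + 0) = -√14539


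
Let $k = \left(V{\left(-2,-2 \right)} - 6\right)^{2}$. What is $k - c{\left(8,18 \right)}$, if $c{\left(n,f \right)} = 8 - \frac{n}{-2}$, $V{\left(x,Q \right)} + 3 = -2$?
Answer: $109$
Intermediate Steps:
$V{\left(x,Q \right)} = -5$ ($V{\left(x,Q \right)} = -3 - 2 = -5$)
$k = 121$ ($k = \left(-5 - 6\right)^{2} = \left(-11\right)^{2} = 121$)
$c{\left(n,f \right)} = 8 + \frac{n}{2}$ ($c{\left(n,f \right)} = 8 - n \left(- \frac{1}{2}\right) = 8 - - \frac{n}{2} = 8 + \frac{n}{2}$)
$k - c{\left(8,18 \right)} = 121 - \left(8 + \frac{1}{2} \cdot 8\right) = 121 - \left(8 + 4\right) = 121 - 12 = 109$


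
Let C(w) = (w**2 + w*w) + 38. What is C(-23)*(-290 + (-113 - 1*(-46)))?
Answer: -391272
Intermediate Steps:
C(w) = 38 + 2*w**2 (C(w) = (w**2 + w**2) + 38 = 2*w**2 + 38 = 38 + 2*w**2)
C(-23)*(-290 + (-113 - 1*(-46))) = (38 + 2*(-23)**2)*(-290 + (-113 - 1*(-46))) = (38 + 2*529)*(-290 + (-113 + 46)) = (38 + 1058)*(-290 - 67) = 1096*(-357) = -391272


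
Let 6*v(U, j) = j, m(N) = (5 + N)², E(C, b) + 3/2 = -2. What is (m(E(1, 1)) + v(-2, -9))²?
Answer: 9/16 ≈ 0.56250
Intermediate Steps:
E(C, b) = -7/2 (E(C, b) = -3/2 - 2 = -7/2)
v(U, j) = j/6
(m(E(1, 1)) + v(-2, -9))² = ((5 - 7/2)² + (⅙)*(-9))² = ((3/2)² - 3/2)² = (9/4 - 3/2)² = (¾)² = 9/16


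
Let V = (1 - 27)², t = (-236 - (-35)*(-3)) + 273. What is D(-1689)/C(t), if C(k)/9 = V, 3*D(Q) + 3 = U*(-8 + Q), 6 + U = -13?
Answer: 620/351 ≈ 1.7664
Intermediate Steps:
U = -19 (U = -6 - 13 = -19)
D(Q) = 149/3 - 19*Q/3 (D(Q) = -1 + (-19*(-8 + Q))/3 = -1 + (152 - 19*Q)/3 = -1 + (152/3 - 19*Q/3) = 149/3 - 19*Q/3)
t = -68 (t = (-236 - 1*105) + 273 = (-236 - 105) + 273 = -341 + 273 = -68)
V = 676 (V = (-26)² = 676)
C(k) = 6084 (C(k) = 9*676 = 6084)
D(-1689)/C(t) = (149/3 - 19/3*(-1689))/6084 = (149/3 + 10697)*(1/6084) = (32240/3)*(1/6084) = 620/351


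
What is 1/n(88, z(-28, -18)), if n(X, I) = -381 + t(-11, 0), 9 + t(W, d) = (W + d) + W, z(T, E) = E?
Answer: -1/412 ≈ -0.0024272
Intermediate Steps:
t(W, d) = -9 + d + 2*W (t(W, d) = -9 + ((W + d) + W) = -9 + (d + 2*W) = -9 + d + 2*W)
n(X, I) = -412 (n(X, I) = -381 + (-9 + 0 + 2*(-11)) = -381 + (-9 + 0 - 22) = -381 - 31 = -412)
1/n(88, z(-28, -18)) = 1/(-412) = -1/412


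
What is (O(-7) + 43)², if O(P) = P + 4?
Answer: 1600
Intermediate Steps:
O(P) = 4 + P
(O(-7) + 43)² = ((4 - 7) + 43)² = (-3 + 43)² = 40² = 1600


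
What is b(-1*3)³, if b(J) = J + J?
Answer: -216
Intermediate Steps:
b(J) = 2*J
b(-1*3)³ = (2*(-1*3))³ = (2*(-3))³ = (-6)³ = -216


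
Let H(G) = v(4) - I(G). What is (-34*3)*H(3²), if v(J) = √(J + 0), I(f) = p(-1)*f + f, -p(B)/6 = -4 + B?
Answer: 28254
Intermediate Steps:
p(B) = 24 - 6*B (p(B) = -6*(-4 + B) = 24 - 6*B)
I(f) = 31*f (I(f) = (24 - 6*(-1))*f + f = (24 + 6)*f + f = 30*f + f = 31*f)
v(J) = √J
H(G) = 2 - 31*G (H(G) = √4 - 31*G = 2 - 31*G)
(-34*3)*H(3²) = (-34*3)*(2 - 31*3²) = -102*(2 - 31*9) = -102*(2 - 279) = -102*(-277) = 28254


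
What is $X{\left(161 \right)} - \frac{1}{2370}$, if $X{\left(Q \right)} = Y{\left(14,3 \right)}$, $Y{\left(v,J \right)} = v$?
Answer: $\frac{33179}{2370} \approx 14.0$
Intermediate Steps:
$X{\left(Q \right)} = 14$
$X{\left(161 \right)} - \frac{1}{2370} = 14 - \frac{1}{2370} = \frac{33179}{2370}$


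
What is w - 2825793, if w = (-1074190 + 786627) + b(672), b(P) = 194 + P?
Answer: -3112490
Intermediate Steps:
w = -286697 (w = (-1074190 + 786627) + (194 + 672) = -287563 + 866 = -286697)
w - 2825793 = -286697 - 2825793 = -3112490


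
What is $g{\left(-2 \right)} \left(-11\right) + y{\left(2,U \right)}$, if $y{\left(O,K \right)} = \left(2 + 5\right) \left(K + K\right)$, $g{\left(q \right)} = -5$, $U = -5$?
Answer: $-15$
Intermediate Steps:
$y{\left(O,K \right)} = 14 K$ ($y{\left(O,K \right)} = 7 \cdot 2 K = 14 K$)
$g{\left(-2 \right)} \left(-11\right) + y{\left(2,U \right)} = \left(-5\right) \left(-11\right) + 14 \left(-5\right) = 55 - 70 = -15$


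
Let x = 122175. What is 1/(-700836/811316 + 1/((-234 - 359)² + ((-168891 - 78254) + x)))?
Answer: -45977074891/39715998082 ≈ -1.1576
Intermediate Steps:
1/(-700836/811316 + 1/((-234 - 359)² + ((-168891 - 78254) + x))) = 1/(-700836/811316 + 1/((-234 - 359)² + ((-168891 - 78254) + 122175))) = 1/(-700836*1/811316 + 1/((-593)² + (-247145 + 122175))) = 1/(-175209/202829 + 1/(351649 - 124970)) = 1/(-175209/202829 + 1/226679) = 1/(-39715998082/45977074891) = -45977074891/39715998082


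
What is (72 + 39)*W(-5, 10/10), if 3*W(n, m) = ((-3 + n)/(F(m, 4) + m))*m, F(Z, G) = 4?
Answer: -296/5 ≈ -59.200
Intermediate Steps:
W(n, m) = m*(-3 + n)/(3*(4 + m)) (W(n, m) = (((-3 + n)/(4 + m))*m)/3 = (m*(-3 + n)/(4 + m))/3 = m*(-3 + n)/(3*(4 + m)))
(72 + 39)*W(-5, 10/10) = (72 + 39)*((10/10)*(-3 - 5)/(3*(4 + 10/10))) = 111*((⅓)*(10*(⅒))*(-8)/(4 + 10*(⅒))) = 111*((⅓)*1*(-8)/(4 + 1)) = 111*((⅓)*1*(-8)/5) = 111*((⅓)*1*(⅕)*(-8)) = 111*(-8/15) = -296/5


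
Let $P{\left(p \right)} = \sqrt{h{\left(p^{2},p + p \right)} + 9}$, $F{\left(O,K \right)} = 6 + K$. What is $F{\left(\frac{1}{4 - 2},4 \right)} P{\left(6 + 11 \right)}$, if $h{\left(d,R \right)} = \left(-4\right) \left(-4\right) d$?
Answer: $10 \sqrt{4633} \approx 680.66$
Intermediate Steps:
$h{\left(d,R \right)} = 16 d$
$P{\left(p \right)} = \sqrt{9 + 16 p^{2}}$ ($P{\left(p \right)} = \sqrt{16 p^{2} + 9} = \sqrt{9 + 16 p^{2}}$)
$F{\left(\frac{1}{4 - 2},4 \right)} P{\left(6 + 11 \right)} = \left(6 + 4\right) \sqrt{9 + 16 \left(6 + 11\right)^{2}} = 10 \sqrt{9 + 16 \cdot 17^{2}} = 10 \sqrt{9 + 16 \cdot 289} = 10 \sqrt{9 + 4624} = 10 \sqrt{4633}$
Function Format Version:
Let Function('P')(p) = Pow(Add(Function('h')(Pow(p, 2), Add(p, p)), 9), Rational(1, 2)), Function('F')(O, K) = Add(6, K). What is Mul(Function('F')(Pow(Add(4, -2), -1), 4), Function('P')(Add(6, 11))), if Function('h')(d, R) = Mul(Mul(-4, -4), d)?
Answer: Mul(10, Pow(4633, Rational(1, 2))) ≈ 680.66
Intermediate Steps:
Function('h')(d, R) = Mul(16, d)
Function('P')(p) = Pow(Add(9, Mul(16, Pow(p, 2))), Rational(1, 2)) (Function('P')(p) = Pow(Add(Mul(16, Pow(p, 2)), 9), Rational(1, 2)) = Pow(Add(9, Mul(16, Pow(p, 2))), Rational(1, 2)))
Mul(Function('F')(Pow(Add(4, -2), -1), 4), Function('P')(Add(6, 11))) = Mul(Add(6, 4), Pow(Add(9, Mul(16, Pow(Add(6, 11), 2))), Rational(1, 2))) = Mul(10, Pow(Add(9, Mul(16, Pow(17, 2))), Rational(1, 2))) = Mul(10, Pow(Add(9, Mul(16, 289)), Rational(1, 2))) = Mul(10, Pow(Add(9, 4624), Rational(1, 2))) = Mul(10, Pow(4633, Rational(1, 2)))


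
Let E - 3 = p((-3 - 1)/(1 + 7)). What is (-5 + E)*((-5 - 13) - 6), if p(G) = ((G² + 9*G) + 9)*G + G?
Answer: 117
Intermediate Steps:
p(G) = G + G*(9 + G² + 9*G) (p(G) = (9 + G² + 9*G)*G + G = G*(9 + G² + 9*G) + G = G + G*(9 + G² + 9*G))
E = ⅛ (E = 3 + ((-3 - 1)/(1 + 7))*(10 + ((-3 - 1)/(1 + 7))² + 9*((-3 - 1)/(1 + 7))) = 3 + (-4/8)*(10 + (-4/8)² + 9*(-4/8)) = 3 + (-4*⅛)*(10 + (-4*⅛)² + 9*(-4*⅛)) = 3 - (10 + (-½)² + 9*(-½))/2 = 3 - (10 + ¼ - 9/2)/2 = 3 - ½*23/4 = 3 - 23/8 = ⅛ ≈ 0.12500)
(-5 + E)*((-5 - 13) - 6) = (-5 + ⅛)*((-5 - 13) - 6) = -39*(-18 - 6)/8 = -39/8*(-24) = 117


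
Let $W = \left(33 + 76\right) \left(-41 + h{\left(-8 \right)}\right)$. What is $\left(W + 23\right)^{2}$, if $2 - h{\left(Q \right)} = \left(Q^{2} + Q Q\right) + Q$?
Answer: $299566864$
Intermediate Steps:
$h{\left(Q \right)} = 2 - Q - 2 Q^{2}$ ($h{\left(Q \right)} = 2 - \left(\left(Q^{2} + Q Q\right) + Q\right) = 2 - \left(\left(Q^{2} + Q^{2}\right) + Q\right) = 2 - \left(2 Q^{2} + Q\right) = 2 - \left(Q + 2 Q^{2}\right) = 2 - Q - 2 Q^{2}$)
$W = -17331$ ($W = \left(33 + 76\right) \left(-41 - \left(-10 + 128\right)\right) = 109 \left(-41 + \left(2 + 8 - 128\right)\right) = 109 \left(-41 - 118\right) = 109 \left(-159\right) = -17331$)
$\left(W + 23\right)^{2} = \left(-17331 + 23\right)^{2} = \left(-17308\right)^{2} = 299566864$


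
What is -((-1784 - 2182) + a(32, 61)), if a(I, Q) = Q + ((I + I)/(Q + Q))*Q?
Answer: 3873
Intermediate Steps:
a(I, Q) = I + Q (a(I, Q) = Q + ((2*I)/((2*Q)))*Q = Q + ((2*I)*(1/(2*Q)))*Q = Q + (I/Q)*Q = Q + I = I + Q)
-((-1784 - 2182) + a(32, 61)) = -((-1784 - 2182) + (32 + 61)) = -(-3966 + 93) = -1*(-3873) = 3873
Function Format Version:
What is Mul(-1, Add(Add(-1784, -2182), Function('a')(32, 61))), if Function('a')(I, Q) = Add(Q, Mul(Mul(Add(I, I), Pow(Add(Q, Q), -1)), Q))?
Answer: 3873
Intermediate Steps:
Function('a')(I, Q) = Add(I, Q) (Function('a')(I, Q) = Add(Q, Mul(Mul(Mul(2, I), Pow(Mul(2, Q), -1)), Q)) = Add(Q, Mul(Mul(Mul(2, I), Mul(Rational(1, 2), Pow(Q, -1))), Q)) = Add(Q, Mul(Mul(I, Pow(Q, -1)), Q)) = Add(Q, I) = Add(I, Q))
Mul(-1, Add(Add(-1784, -2182), Function('a')(32, 61))) = Mul(-1, Add(Add(-1784, -2182), Add(32, 61))) = Mul(-1, Add(-3966, 93)) = Mul(-1, -3873) = 3873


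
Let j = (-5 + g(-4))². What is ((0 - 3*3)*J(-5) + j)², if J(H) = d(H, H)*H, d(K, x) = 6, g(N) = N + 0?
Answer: 123201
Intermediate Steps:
g(N) = N
J(H) = 6*H
j = 81 (j = (-5 - 4)² = (-9)² = 81)
((0 - 3*3)*J(-5) + j)² = ((0 - 3*3)*(6*(-5)) + 81)² = ((0 - 9)*(-30) + 81)² = (-9*(-30) + 81)² = (270 + 81)² = 351² = 123201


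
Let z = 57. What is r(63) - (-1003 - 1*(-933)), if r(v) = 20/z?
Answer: 4010/57 ≈ 70.351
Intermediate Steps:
r(v) = 20/57
r(63) - (-1003 - 1*(-933)) = 20/57 - (-1003 - 1*(-933)) = 20/57 - (-1003 + 933) = 20/57 - 1*(-70) = 20/57 + 70 = 4010/57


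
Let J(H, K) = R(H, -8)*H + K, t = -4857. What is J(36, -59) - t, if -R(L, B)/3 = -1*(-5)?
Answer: 4258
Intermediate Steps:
R(L, B) = -15 (R(L, B) = -(-3)*(-5) = -3*5 = -15)
J(H, K) = K - 15*H (J(H, K) = -15*H + K = K - 15*H)
J(36, -59) - t = (-59 - 15*36) - 1*(-4857) = (-59 - 540) + 4857 = -599 + 4857 = 4258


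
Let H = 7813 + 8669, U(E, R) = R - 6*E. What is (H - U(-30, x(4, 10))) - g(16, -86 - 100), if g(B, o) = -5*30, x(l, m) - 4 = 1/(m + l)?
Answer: 230271/14 ≈ 16448.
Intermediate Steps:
x(l, m) = 4 + 1/(l + m) (x(l, m) = 4 + 1/(m + l) = 4 + 1/(l + m))
g(B, o) = -150
H = 16482
(H - U(-30, x(4, 10))) - g(16, -86 - 100) = (16482 - ((1 + 4*4 + 4*10)/(4 + 10) - 6*(-30))) - 1*(-150) = (16482 - ((1 + 16 + 40)/14 + 180)) + 150 = (16482 - ((1/14)*57 + 180)) + 150 = (16482 - (57/14 + 180)) + 150 = (16482 - 1*2577/14) + 150 = (16482 - 2577/14) + 150 = 228171/14 + 150 = 230271/14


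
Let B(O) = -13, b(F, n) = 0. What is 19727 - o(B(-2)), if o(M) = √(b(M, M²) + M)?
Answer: 19727 - I*√13 ≈ 19727.0 - 3.6056*I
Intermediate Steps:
o(M) = √M (o(M) = √(0 + M) = √M)
19727 - o(B(-2)) = 19727 - √(-13) = 19727 - I*√13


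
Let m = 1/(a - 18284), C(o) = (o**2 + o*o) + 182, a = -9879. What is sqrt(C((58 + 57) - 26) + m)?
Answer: 13*sqrt(75204193997)/28163 ≈ 126.59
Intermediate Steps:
C(o) = 182 + 2*o**2 (C(o) = (o**2 + o**2) + 182 = 2*o**2 + 182 = 182 + 2*o**2)
m = -1/28163 (m = 1/(-9879 - 18284) = 1/(-28163) = -1/28163 ≈ -3.5508e-5)
sqrt(C((58 + 57) - 26) + m) = sqrt((182 + 2*((58 + 57) - 26)**2) - 1/28163) = sqrt((182 + 2*(115 - 26)**2) - 1/28163) = sqrt((182 + 2*89**2) - 1/28163) = sqrt((182 + 2*7921) - 1/28163) = sqrt((182 + 15842) - 1/28163) = sqrt(16024 - 1/28163) = sqrt(451283911/28163) = 13*sqrt(75204193997)/28163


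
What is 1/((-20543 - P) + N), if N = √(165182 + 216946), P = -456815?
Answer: 9089/3965268247 - √23883/47583218964 ≈ 2.2889e-6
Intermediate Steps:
N = 4*√23883 (N = √382128 = 4*√23883 ≈ 618.17)
1/((-20543 - P) + N) = 1/((-20543 - 1*(-456815)) + 4*√23883) = 1/((-20543 + 456815) + 4*√23883) = 1/(436272 + 4*√23883)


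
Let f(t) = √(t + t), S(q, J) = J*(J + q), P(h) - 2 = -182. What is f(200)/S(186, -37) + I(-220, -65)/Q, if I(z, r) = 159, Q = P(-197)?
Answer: -293389/330780 ≈ -0.88696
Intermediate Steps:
P(h) = -180 (P(h) = 2 - 182 = -180)
Q = -180
f(t) = √2*√t (f(t) = √(2*t) = √2*√t)
f(200)/S(186, -37) + I(-220, -65)/Q = (√2*√200)/((-37*(-37 + 186))) + 159/(-180) = (√2*(10*√2))/((-37*149)) + 159*(-1/180) = 20/(-5513) - 53/60 = 20*(-1/5513) - 53/60 = -20/5513 - 53/60 = -293389/330780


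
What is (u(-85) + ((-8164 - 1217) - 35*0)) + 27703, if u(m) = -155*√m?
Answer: 18322 - 155*I*√85 ≈ 18322.0 - 1429.0*I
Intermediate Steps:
(u(-85) + ((-8164 - 1217) - 35*0)) + 27703 = (-155*I*√85 + ((-8164 - 1217) - 35*0)) + 27703 = (-155*I*√85 + (-9381 + 0)) + 27703 = (-155*I*√85 - 9381) + 27703 = (-9381 - 155*I*√85) + 27703 = 18322 - 155*I*√85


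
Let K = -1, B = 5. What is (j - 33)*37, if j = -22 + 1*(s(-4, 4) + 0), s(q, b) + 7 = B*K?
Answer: -2479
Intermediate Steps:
s(q, b) = -12 (s(q, b) = -7 + 5*(-1) = -7 - 5 = -12)
j = -34 (j = -22 + 1*(-12 + 0) = -22 + 1*(-12) = -22 - 12 = -34)
(j - 33)*37 = (-34 - 33)*37 = -67*37 = -2479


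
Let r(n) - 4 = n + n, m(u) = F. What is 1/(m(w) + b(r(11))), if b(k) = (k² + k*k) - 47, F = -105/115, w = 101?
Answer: 23/29994 ≈ 0.00076682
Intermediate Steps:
F = -21/23 (F = -105*1/115 = -21/23 ≈ -0.91304)
m(u) = -21/23
r(n) = 4 + 2*n (r(n) = 4 + (n + n) = 4 + 2*n)
b(k) = -47 + 2*k² (b(k) = (k² + k²) - 47 = 2*k² - 47 = -47 + 2*k²)
1/(m(w) + b(r(11))) = 1/(-21/23 + (-47 + 2*(4 + 2*11)²)) = 1/(-21/23 + (-47 + 2*(4 + 22)²)) = 1/(-21/23 + (-47 + 2*26²)) = 1/(-21/23 + (-47 + 2*676)) = 1/(-21/23 + (-47 + 1352)) = 1/(-21/23 + 1305) = 1/(29994/23) = 23/29994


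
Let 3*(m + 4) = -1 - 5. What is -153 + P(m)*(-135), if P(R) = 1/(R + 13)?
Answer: -1206/7 ≈ -172.29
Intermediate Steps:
m = -6 (m = -4 + (-1 - 5)/3 = -4 + (⅓)*(-6) = -4 - 2 = -6)
P(R) = 1/(13 + R)
-153 + P(m)*(-135) = -153 - 135/(13 - 6) = -153 - 135/7 = -1206/7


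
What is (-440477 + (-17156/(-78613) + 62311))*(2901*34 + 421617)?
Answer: -15466410148437102/78613 ≈ -1.9674e+11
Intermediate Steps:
(-440477 + (-17156/(-78613) + 62311))*(2901*34 + 421617) = (-440477 + (-17156*(-1/78613) + 62311))*(98634 + 421617) = (-440477 + (17156/78613 + 62311))*520251 = (-440477 + 4898471799/78613)*520251 = -29728746602/78613*520251 = -15466410148437102/78613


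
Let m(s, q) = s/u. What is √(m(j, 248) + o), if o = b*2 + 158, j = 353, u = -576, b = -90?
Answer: 5*I*√521/24 ≈ 4.7553*I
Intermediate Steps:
m(s, q) = -s/576 (m(s, q) = s/(-576) = s*(-1/576) = -s/576)
o = -22 (o = -90*2 + 158 = -180 + 158 = -22)
√(m(j, 248) + o) = √(-1/576*353 - 22) = √(-353/576 - 22) = √(-13025/576) = 5*I*√521/24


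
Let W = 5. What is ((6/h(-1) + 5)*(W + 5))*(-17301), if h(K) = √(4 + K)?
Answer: -865050 - 346020*√3 ≈ -1.4644e+6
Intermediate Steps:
((6/h(-1) + 5)*(W + 5))*(-17301) = ((6/(√(4 - 1)) + 5)*(5 + 5))*(-17301) = ((6/(√3) + 5)*10)*(-17301) = ((6*(√3/3) + 5)*10)*(-17301) = ((2*√3 + 5)*10)*(-17301) = ((5 + 2*√3)*10)*(-17301) = (50 + 20*√3)*(-17301) = -865050 - 346020*√3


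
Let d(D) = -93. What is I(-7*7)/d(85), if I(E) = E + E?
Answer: 98/93 ≈ 1.0538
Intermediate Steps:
I(E) = 2*E
I(-7*7)/d(85) = (2*(-7*7))/(-93) = (2*(-49))*(-1/93) = -98*(-1/93) = 98/93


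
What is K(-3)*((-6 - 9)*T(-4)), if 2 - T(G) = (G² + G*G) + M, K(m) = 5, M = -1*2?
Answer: 2100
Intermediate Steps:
M = -2
T(G) = 4 - 2*G² (T(G) = 2 - ((G² + G*G) - 2) = 2 - ((G² + G²) - 2) = 2 - (2*G² - 2) = 2 - (-2 + 2*G²) = 2 + (2 - 2*G²) = 4 - 2*G²)
K(-3)*((-6 - 9)*T(-4)) = 5*((-6 - 9)*(4 - 2*(-4)²)) = 5*(-15*(4 - 2*16)) = 5*(-15*(4 - 32)) = 5*(-15*(-28)) = 5*420 = 2100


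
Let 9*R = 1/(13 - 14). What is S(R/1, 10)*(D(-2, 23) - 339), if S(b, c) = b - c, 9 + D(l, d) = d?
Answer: 29575/9 ≈ 3286.1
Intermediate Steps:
D(l, d) = -9 + d
R = -1/9 (R = 1/(9*(13 - 14)) = (1/9)/(-1) = (1/9)*(-1) = -1/9 ≈ -0.11111)
S(R/1, 10)*(D(-2, 23) - 339) = (-1/9/1 - 1*10)*((-9 + 23) - 339) = (-1/9*1 - 10)*(14 - 339) = (-1/9 - 10)*(-325) = -91/9*(-325) = 29575/9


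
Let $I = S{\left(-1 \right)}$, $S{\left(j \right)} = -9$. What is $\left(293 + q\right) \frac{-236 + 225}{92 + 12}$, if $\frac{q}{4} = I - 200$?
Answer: $\frac{5973}{104} \approx 57.433$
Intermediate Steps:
$I = -9$
$q = -836$ ($q = 4 \left(-9 - 200\right) = 4 \left(-209\right) = -836$)
$\left(293 + q\right) \frac{-236 + 225}{92 + 12} = \left(293 - 836\right) \frac{-236 + 225}{92 + 12} = - 543 \left(- \frac{11}{104}\right) = - 543 \left(\left(-11\right) \frac{1}{104}\right) = \left(-543\right) \left(- \frac{11}{104}\right) = \frac{5973}{104}$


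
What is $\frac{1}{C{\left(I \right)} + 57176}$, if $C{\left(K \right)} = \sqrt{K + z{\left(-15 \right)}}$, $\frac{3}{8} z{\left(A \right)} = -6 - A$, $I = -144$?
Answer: $\frac{7147}{408636887} - \frac{i \sqrt{30}}{1634547548} \approx 1.749 \cdot 10^{-5} - 3.3509 \cdot 10^{-9} i$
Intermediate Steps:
$z{\left(A \right)} = -16 - \frac{8 A}{3}$ ($z{\left(A \right)} = \frac{8 \left(-6 - A\right)}{3} = -16 - \frac{8 A}{3}$)
$C{\left(K \right)} = \sqrt{24 + K}$ ($C{\left(K \right)} = \sqrt{K - -24} = \sqrt{K + \left(-16 + 40\right)} = \sqrt{K + 24} = \sqrt{24 + K}$)
$\frac{1}{C{\left(I \right)} + 57176} = \frac{1}{\sqrt{24 - 144} + 57176} = \frac{1}{\sqrt{-120} + 57176} = \frac{1}{2 i \sqrt{30} + 57176} = \frac{1}{57176 + 2 i \sqrt{30}}$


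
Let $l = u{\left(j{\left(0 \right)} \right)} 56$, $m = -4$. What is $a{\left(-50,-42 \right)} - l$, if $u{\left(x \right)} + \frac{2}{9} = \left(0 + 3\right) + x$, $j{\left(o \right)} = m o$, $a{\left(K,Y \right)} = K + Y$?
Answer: $- \frac{2228}{9} \approx -247.56$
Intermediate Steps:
$j{\left(o \right)} = - 4 o$
$u{\left(x \right)} = \frac{25}{9} + x$ ($u{\left(x \right)} = - \frac{2}{9} + \left(\left(0 + 3\right) + x\right) = - \frac{2}{9} + \left(3 + x\right) = \frac{25}{9} + x$)
$l = \frac{1400}{9}$ ($l = \left(\frac{25}{9} - 0\right) 56 = \left(\frac{25}{9} + 0\right) 56 = \frac{25}{9} \cdot 56 = \frac{1400}{9} \approx 155.56$)
$a{\left(-50,-42 \right)} - l = \left(-50 - 42\right) - \frac{1400}{9} = -92 - \frac{1400}{9} = - \frac{2228}{9}$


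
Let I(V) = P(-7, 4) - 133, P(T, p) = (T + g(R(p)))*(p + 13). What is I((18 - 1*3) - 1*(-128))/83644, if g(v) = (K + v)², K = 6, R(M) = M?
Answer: 362/20911 ≈ 0.017311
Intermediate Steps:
g(v) = (6 + v)²
P(T, p) = (13 + p)*(T + (6 + p)²) (P(T, p) = (T + (6 + p)²)*(p + 13) = (T + (6 + p)²)*(13 + p) = (13 + p)*(T + (6 + p)²))
I(V) = 1448 (I(V) = (13*(-7) + 13*(6 + 4)² - 7*4 + 4*(6 + 4)²) - 133 = (-91 + 13*10² - 28 + 4*10²) - 133 = (-91 + 13*100 - 28 + 4*100) - 133 = (-91 + 1300 - 28 + 400) - 133 = 1581 - 133 = 1448)
I((18 - 1*3) - 1*(-128))/83644 = 1448/83644 = 1448*(1/83644) = 362/20911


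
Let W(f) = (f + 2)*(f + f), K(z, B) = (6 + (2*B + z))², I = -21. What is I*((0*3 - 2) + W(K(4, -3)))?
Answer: -12054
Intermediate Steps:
K(z, B) = (6 + z + 2*B)² (K(z, B) = (6 + (z + 2*B))² = (6 + z + 2*B)²)
W(f) = 2*f*(2 + f) (W(f) = (2 + f)*(2*f) = 2*f*(2 + f))
I*((0*3 - 2) + W(K(4, -3))) = -21*((0*3 - 2) + 2*(6 + 4 + 2*(-3))²*(2 + (6 + 4 + 2*(-3))²)) = -21*((0 - 2) + 2*(6 + 4 - 6)²*(2 + (6 + 4 - 6)²)) = -21*(-2 + 2*4²*(2 + 4²)) = -21*(-2 + 2*16*(2 + 16)) = -21*(-2 + 2*16*18) = -21*(-2 + 576) = -21*574 = -12054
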